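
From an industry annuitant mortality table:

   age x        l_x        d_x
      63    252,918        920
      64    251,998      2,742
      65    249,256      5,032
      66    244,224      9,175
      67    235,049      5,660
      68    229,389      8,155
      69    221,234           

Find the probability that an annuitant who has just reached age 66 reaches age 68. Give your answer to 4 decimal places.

0.9393

We want 2p66 = l_68/l_66.
The conditional survival probability is l_68/l_66 = 229,389/244,224 = 0.939257.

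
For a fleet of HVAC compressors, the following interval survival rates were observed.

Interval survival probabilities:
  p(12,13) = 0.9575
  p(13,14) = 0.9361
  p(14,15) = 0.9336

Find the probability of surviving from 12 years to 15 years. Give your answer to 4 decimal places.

P(survive 12→15) = 0.9575 × 0.9361 × 0.9336.
= 0.836800.

0.8368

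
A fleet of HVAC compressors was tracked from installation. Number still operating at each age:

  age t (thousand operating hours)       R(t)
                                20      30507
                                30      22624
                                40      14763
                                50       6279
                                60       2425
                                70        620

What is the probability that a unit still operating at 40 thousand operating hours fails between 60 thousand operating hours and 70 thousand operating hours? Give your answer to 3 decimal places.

This is the probability of reaching 60 but not 70, conditional on being operational at 40: (R(60) − R(70)) / R(40).
= (2425 − 620) / 14763 = 1805 / 14763 = 0.122265.

0.122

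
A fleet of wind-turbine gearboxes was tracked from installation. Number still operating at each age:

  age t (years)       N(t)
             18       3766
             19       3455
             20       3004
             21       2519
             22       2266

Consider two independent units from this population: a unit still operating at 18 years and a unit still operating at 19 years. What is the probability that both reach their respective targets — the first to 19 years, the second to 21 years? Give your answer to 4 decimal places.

0.6689

p₁ = N(19)/N(18) = 3455/3766 = 0.917419; p₂ = N(21)/N(19) = 2519/3455 = 0.729088.
P(both) = p₁ × p₂ = 0.917419 × 0.729088 = 0.668879.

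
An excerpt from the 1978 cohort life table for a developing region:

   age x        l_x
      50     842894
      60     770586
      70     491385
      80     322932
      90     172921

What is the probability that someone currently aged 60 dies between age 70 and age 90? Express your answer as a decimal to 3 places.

We want 10|20q60 = (l_70 − l_90)/l_60.
This is the probability of reaching 70 but not 90, conditional on being alive at 60: (l_70 − l_90) / l_60.
= (491385 − 172921) / 770586 = 318464 / 770586 = 0.413275.

0.413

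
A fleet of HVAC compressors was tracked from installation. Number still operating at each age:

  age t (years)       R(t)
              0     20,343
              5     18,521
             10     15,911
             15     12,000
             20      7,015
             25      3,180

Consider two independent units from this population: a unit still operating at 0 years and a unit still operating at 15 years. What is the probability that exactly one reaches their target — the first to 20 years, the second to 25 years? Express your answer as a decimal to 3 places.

p₁ = R(20)/R(0) = 7,015/20,343 = 0.344836; p₂ = R(25)/R(15) = 3,180/12,000 = 0.265000.
P(exactly one) = p₁(1−p₂) + (1−p₁)p₂ = 0.253454 + 0.173618 = 0.427073.

0.427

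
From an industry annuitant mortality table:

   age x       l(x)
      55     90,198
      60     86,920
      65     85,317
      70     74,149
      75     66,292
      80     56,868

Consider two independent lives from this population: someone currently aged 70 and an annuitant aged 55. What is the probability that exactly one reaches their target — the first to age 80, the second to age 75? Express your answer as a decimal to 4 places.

0.3746

p₁ = l(80)/l(70) = 56,868/74,149 = 0.766942; p₂ = l(75)/l(55) = 66,292/90,198 = 0.734961.
P(exactly one) = p₁(1−p₂) + (1−p₁)p₂ = 0.203270 + 0.171289 = 0.374558.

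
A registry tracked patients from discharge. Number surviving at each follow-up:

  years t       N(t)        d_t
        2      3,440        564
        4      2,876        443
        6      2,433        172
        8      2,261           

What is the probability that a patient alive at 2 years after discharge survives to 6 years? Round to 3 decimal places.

0.707

The conditional survival probability is N(6)/N(2) = 2,433/3,440 = 0.707267.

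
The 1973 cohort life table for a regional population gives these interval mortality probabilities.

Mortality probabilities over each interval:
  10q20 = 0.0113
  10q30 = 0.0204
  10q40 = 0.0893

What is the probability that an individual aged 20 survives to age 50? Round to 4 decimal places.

0.8820

Chaining the interval survival probabilities: (1 − 0.0113) × (1 − 0.0204) × (1 − 0.0893).
= 0.9887 × 0.9796 × 0.9107 = 0.882041.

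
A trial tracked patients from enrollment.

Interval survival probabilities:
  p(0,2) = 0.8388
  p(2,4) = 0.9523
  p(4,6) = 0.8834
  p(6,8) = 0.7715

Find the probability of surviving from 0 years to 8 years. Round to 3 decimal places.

0.544

Chaining the interval survival probabilities: 0.8388 × 0.9523 × 0.8834 × 0.7715.
= 0.544409.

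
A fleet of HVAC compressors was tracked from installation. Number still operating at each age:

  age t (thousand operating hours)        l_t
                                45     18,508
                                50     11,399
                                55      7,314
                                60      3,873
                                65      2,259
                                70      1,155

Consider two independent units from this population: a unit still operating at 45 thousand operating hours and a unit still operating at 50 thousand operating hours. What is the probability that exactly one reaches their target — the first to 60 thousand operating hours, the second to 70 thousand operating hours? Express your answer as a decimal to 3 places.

0.268

p₁ = l_60/l_45 = 3,873/18,508 = 0.209261; p₂ = l_70/l_50 = 1,155/11,399 = 0.101325.
P(exactly one) = p₁(1−p₂) + (1−p₁)p₂ = 0.188058 + 0.080122 = 0.268179.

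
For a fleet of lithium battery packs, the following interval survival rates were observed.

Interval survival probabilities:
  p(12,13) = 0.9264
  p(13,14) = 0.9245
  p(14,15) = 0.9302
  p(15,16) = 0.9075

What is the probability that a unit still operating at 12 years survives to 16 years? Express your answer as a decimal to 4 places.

Chaining the interval survival probabilities: 0.9264 × 0.9245 × 0.9302 × 0.9075.
= 0.722984.

0.7230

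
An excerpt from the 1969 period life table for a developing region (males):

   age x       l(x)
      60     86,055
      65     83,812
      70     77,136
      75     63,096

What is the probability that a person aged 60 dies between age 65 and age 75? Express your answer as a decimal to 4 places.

0.2407

This is the probability of reaching 65 but not 75, conditional on being alive at 60: (l(65) − l(75)) / l(60).
= (83,812 − 63,096) / 86,055 = 20,716 / 86,055 = 0.240730.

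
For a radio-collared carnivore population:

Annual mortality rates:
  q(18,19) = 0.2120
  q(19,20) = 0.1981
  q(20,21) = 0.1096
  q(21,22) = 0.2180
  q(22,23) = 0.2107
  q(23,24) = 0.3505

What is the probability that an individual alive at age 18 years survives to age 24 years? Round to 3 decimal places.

P(survive 18→24) = (1 − 0.2120) × (1 − 0.1981) × (1 − 0.1096) × (1 − 0.2180) × (1 − 0.2107) × (1 − 0.3505).
= 0.7880 × 0.8019 × 0.8904 × 0.7820 × 0.7893 × 0.6495 = 0.225559.

0.226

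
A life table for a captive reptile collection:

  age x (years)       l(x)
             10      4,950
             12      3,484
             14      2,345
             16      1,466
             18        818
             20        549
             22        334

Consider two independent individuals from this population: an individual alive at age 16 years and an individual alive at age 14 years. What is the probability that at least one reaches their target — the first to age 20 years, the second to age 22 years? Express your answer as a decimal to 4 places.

0.4636

p₁ = l(20)/l(16) = 549/1,466 = 0.374488; p₂ = l(22)/l(14) = 334/2,345 = 0.142431.
P(at least one) = 1 − (1−p₁)(1−p₂) = 1 − 0.625512 × 0.857569 = 0.463580.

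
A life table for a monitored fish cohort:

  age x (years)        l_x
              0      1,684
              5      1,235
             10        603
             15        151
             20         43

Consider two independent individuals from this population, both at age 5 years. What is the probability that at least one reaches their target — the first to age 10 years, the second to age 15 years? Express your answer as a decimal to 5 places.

p₁ = l_10/l_5 = 603/1,235 = 0.488259; p₂ = l_15/l_5 = 151/1,235 = 0.122267.
P(at least one) = 1 − (1−p₁)(1−p₂) = 1 − 0.511741 × 0.877733 = 0.550828.

0.55083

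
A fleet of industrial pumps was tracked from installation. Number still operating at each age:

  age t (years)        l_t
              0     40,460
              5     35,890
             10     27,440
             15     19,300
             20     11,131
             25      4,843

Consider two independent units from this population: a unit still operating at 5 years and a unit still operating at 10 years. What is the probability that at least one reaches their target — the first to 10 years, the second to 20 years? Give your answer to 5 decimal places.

p₁ = l_10/l_5 = 27,440/35,890 = 0.764558; p₂ = l_20/l_10 = 11,131/27,440 = 0.405649.
P(at least one) = 1 − (1−p₁)(1−p₂) = 1 − 0.235442 × 0.594351 = 0.860065.

0.86006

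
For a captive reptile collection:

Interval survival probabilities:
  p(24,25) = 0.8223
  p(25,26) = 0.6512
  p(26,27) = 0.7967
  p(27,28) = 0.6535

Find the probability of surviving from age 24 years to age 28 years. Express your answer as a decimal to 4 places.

Survival from 24 to 28 is the product of surviving each interval: 0.8223 × 0.6512 × 0.7967 × 0.6535.
= 0.278795.

0.2788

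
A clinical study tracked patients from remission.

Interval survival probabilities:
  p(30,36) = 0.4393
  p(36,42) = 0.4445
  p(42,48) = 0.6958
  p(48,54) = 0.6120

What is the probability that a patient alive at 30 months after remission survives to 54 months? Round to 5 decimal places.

0.08315

Survival from 30 to 54 is the product of surviving each interval: 0.4393 × 0.4445 × 0.6958 × 0.6120.
= 0.083151.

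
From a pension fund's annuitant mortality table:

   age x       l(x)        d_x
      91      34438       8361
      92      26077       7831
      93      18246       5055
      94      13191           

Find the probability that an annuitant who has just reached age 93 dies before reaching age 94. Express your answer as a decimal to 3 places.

0.277

P(die before 94 | alive at 93) = 1 − l(94)/l(93) = 1 − 13191/18246 = (5055)/18246 = 0.277047.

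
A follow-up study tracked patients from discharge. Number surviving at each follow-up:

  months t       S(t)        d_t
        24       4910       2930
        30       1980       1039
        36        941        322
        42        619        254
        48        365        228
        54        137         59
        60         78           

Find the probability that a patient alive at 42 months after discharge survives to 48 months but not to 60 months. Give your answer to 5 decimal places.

This is the probability of reaching 48 but not 60, conditional on being alive at 42: (S(48) − S(60)) / S(42).
= (365 − 78) / 619 = 287 / 619 = 0.463651.

0.46365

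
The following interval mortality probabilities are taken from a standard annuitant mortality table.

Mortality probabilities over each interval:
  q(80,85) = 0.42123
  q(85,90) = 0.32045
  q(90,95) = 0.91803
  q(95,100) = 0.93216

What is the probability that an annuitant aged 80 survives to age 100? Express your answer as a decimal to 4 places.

0.0022

P(survive 80→100) = (1 − 0.42123) × (1 − 0.32045) × (1 − 0.91803) × (1 − 0.93216).
= 0.57877 × 0.67955 × 0.08197 × 0.06784 = 0.002187.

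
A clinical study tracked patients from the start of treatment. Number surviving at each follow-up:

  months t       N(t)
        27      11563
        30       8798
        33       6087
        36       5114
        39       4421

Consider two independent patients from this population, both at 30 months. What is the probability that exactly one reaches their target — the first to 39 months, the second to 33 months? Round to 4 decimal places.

p₁ = N(39)/N(30) = 4421/8798 = 0.502501; p₂ = N(33)/N(30) = 6087/8798 = 0.691862.
P(exactly one) = p₁(1−p₂) + (1−p₁)p₂ = 0.154840 + 0.344201 = 0.499040.

0.4990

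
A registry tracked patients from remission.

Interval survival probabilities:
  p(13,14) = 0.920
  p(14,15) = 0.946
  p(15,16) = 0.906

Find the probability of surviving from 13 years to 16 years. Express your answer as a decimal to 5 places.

0.78851

Survival from 13 to 16 is the product of surviving each interval: 0.920 × 0.946 × 0.906.
= 0.788510.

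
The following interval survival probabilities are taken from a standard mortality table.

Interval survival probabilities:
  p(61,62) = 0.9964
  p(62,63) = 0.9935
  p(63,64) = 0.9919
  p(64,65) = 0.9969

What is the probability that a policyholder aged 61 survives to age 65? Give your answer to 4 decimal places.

The overall survival probability is 0.9964 × 0.9935 × 0.9919 × 0.9969.
= 0.978861.

0.9789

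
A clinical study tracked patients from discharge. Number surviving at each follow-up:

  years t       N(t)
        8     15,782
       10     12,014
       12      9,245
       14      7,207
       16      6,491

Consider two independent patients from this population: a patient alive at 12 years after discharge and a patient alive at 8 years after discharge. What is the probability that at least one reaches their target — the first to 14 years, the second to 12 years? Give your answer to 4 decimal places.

p₁ = N(14)/N(12) = 7,207/9,245 = 0.779557; p₂ = N(12)/N(8) = 9,245/15,782 = 0.585794.
P(at least one) = 1 − (1−p₁)(1−p₂) = 1 − 0.220443 × 0.414206 = 0.908691.

0.9087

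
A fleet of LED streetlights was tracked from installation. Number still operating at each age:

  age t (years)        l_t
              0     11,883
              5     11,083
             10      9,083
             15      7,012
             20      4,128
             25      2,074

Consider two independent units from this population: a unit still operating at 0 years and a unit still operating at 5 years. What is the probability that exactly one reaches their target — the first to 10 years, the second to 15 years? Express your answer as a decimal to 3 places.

p₁ = l_10/l_0 = 9,083/11,883 = 0.764369; p₂ = l_15/l_5 = 7,012/11,083 = 0.632681.
P(exactly one) = p₁(1−p₂) + (1−p₁)p₂ = 0.280767 + 0.149079 = 0.429847.

0.430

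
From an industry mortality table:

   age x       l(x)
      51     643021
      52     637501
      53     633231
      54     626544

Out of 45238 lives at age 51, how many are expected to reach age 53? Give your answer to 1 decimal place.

The relevant probability is 633231/643021 = 0.984775.
Expected number = 45238 × 0.984775 = 44549.3.

44549.3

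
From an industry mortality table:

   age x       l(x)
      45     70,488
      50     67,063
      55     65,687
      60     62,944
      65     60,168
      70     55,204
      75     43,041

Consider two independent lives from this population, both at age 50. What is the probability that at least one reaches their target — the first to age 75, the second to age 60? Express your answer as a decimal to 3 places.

0.978

p₁ = l(75)/l(50) = 43,041/67,063 = 0.641800; p₂ = l(60)/l(50) = 62,944/67,063 = 0.938580.
P(at least one) = 1 − (1−p₁)(1−p₂) = 1 − 0.358200 × 0.061420 = 0.977999.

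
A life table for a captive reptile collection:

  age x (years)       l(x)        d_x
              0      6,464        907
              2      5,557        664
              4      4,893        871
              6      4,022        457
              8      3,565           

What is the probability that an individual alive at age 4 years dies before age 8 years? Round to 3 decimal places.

P(die before 8 | alive at 4) = 1 − l(8)/l(4) = 1 − 3,565/4,893 = (1,328)/4,893 = 0.271408.

0.271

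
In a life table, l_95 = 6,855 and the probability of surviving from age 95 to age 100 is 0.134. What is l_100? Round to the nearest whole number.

l_100 = l_95 × p = 6,855 × 0.134 = 919.

919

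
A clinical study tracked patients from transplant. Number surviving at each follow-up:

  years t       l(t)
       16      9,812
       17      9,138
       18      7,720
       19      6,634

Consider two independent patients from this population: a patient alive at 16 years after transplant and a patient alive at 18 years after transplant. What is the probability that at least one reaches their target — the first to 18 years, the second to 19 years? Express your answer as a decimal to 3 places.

p₁ = l(18)/l(16) = 7,720/9,812 = 0.786792; p₂ = l(19)/l(18) = 6,634/7,720 = 0.859326.
P(at least one) = 1 − (1−p₁)(1−p₂) = 1 − 0.213208 × 0.140674 = 0.970007.

0.970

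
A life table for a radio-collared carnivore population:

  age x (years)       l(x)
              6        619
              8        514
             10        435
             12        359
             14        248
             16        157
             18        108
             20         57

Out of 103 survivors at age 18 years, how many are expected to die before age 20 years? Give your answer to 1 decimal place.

The relevant probability is 1 − 57/108 = 0.472222.
Expected number = 103 × 0.472222 = 48.6.

48.6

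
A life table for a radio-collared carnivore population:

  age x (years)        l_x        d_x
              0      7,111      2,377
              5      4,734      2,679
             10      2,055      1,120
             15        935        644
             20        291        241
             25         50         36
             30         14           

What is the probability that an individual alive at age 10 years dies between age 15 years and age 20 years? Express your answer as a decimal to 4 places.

This is the probability of reaching 15 but not 20, conditional on being alive at 10: (l_15 − l_20) / l_10.
= (935 − 291) / 2,055 = 644 / 2,055 = 0.313382.

0.3134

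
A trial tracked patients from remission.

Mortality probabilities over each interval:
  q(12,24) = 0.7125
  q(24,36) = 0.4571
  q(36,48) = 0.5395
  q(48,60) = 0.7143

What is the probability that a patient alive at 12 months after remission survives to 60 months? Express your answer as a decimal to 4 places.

The overall survival probability is (1 − 0.7125) × (1 − 0.4571) × (1 − 0.5395) × (1 − 0.7143).
= 0.2875 × 0.5429 × 0.4605 × 0.2857 = 0.020535.

0.0205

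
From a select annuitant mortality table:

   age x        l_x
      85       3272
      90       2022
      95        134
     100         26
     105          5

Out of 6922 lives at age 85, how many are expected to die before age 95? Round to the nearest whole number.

The relevant probability is 1 − 134/3272 = 0.959046.
Expected number = 6922 × 0.959046 = 6639.

6639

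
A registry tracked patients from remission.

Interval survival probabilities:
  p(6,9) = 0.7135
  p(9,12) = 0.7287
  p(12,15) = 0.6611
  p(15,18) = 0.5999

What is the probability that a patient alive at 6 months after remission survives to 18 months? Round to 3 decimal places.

0.206

Survival from 6 to 18 is the product of surviving each interval: 0.7135 × 0.7287 × 0.6611 × 0.5999.
= 0.206200.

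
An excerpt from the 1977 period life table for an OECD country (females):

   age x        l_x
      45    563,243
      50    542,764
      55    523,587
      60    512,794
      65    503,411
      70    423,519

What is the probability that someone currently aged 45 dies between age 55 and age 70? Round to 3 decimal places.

This is the probability of reaching 55 but not 70, conditional on being alive at 45: (l_55 − l_70) / l_45.
= (523,587 − 423,519) / 563,243 = 100,068 / 563,243 = 0.177664.

0.178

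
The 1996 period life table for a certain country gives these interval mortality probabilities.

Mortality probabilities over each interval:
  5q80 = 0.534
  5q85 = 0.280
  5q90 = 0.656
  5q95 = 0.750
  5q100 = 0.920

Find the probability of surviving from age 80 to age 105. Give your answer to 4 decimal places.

0.0023

25p80 = (1 − 0.534) × (1 − 0.280) × (1 − 0.656) × (1 − 0.750) × (1 − 0.920).
= 0.466 × 0.720 × 0.344 × 0.250 × 0.080 = 0.002308.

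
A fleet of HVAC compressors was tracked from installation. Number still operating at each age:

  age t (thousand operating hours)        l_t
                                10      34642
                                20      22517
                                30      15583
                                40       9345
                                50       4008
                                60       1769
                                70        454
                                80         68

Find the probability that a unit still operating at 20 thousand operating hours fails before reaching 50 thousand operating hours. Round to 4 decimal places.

0.8220

P(fail before 50 | operational at 20) = 1 − l_50/l_20 = 1 − 4008/22517 = (18509)/22517 = 0.822001.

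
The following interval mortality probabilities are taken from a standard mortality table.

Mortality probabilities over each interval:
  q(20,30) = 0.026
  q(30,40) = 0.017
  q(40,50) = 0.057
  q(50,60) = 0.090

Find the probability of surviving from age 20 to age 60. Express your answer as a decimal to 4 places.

P(survive 20→60) = (1 − 0.026) × (1 − 0.017) × (1 − 0.057) × (1 − 0.090).
= 0.974 × 0.983 × 0.943 × 0.910 = 0.821610.

0.8216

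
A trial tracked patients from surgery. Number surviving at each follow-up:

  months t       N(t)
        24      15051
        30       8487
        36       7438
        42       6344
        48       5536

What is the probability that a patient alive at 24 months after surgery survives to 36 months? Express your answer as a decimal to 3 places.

0.494

The conditional survival probability is N(36)/N(24) = 7438/15051 = 0.494186.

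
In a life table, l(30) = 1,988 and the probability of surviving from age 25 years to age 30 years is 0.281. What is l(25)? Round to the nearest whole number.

l(25) = l(30) / p = 1,988 / 0.281 = 7075.

7075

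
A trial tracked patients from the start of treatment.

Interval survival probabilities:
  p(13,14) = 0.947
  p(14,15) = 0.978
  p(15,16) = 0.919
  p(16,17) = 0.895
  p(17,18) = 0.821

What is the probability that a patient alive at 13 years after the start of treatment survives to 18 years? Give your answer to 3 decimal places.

0.625

Chaining the interval survival probabilities: 0.947 × 0.978 × 0.919 × 0.895 × 0.821.
= 0.625418.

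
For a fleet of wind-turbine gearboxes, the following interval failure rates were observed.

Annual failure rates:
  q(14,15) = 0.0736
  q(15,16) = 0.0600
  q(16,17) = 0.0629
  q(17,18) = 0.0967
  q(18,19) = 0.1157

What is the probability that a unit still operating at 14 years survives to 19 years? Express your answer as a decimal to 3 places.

Chaining the interval survival probabilities: (1 − 0.0736) × (1 − 0.0600) × (1 − 0.0629) × (1 − 0.0967) × (1 − 0.1157).
= 0.9264 × 0.9400 × 0.9371 × 0.9033 × 0.8843 = 0.651844.

0.652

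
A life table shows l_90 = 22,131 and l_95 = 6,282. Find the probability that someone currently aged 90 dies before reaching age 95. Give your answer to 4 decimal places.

P(die before 95 | alive at 90) = 1 − l_95/l_90 = 1 − 6,282/22,131 = (15,849)/22,131 = 0.716145.

0.7161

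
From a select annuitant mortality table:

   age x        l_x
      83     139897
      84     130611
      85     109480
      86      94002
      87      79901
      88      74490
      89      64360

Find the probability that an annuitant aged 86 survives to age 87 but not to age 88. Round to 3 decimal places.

We want 1|1q86 = (l_87 − l_88)/l_86.
This is the probability of reaching 87 but not 88, conditional on being alive at 86: (l_87 − l_88) / l_86.
= (79901 − 74490) / 94002 = 5411 / 94002 = 0.057563.

0.058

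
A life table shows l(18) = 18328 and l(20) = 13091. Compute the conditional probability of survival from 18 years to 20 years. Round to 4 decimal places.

0.7143

The conditional survival probability is l(20)/l(18) = 13091/18328 = 0.714262.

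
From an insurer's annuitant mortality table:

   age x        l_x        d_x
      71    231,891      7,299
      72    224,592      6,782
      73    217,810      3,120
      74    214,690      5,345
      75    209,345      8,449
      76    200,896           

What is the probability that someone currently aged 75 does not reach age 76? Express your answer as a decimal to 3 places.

P(die before 76 | alive at 75) = 1 − l_76/l_75 = 1 − 200,896/209,345 = (8,449)/209,345 = 0.040359.

0.040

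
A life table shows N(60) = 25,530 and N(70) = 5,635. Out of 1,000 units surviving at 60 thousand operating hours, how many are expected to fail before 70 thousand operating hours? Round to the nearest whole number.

The relevant probability is 1 − 5,635/25,530 = 0.779279.
Expected number = 1,000 × 0.779279 = 779.

779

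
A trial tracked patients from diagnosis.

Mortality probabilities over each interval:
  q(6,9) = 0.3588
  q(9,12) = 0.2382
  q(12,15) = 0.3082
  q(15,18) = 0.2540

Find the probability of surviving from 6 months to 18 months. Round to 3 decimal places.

0.252

Survival from 6 to 18 is the product of surviving each interval: (1 − 0.3588) × (1 − 0.2382) × (1 − 0.3082) × (1 − 0.2540).
= 0.6412 × 0.7618 × 0.6918 × 0.7460 = 0.252089.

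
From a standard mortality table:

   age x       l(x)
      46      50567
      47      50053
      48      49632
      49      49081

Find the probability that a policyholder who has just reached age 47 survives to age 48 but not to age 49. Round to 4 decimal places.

This is the probability of reaching 48 but not 49, conditional on being alive at 47: (l(48) − l(49)) / l(47).
= (49632 − 49081) / 50053 = 551 / 50053 = 0.011008.

0.0110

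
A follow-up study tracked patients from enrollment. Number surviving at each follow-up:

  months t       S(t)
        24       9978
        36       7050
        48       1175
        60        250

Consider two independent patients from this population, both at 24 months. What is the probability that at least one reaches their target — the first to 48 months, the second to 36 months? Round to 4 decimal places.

0.7411

p₁ = S(48)/S(24) = 1175/9978 = 0.117759; p₂ = S(36)/S(24) = 7050/9978 = 0.706554.
P(at least one) = 1 − (1−p₁)(1−p₂) = 1 − 0.882241 × 0.293446 = 0.741110.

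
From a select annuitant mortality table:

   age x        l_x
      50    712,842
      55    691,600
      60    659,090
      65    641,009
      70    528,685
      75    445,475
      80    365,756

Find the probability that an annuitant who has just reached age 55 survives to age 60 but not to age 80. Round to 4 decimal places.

This is the probability of reaching 60 but not 80, conditional on being alive at 55: (l_60 − l_80) / l_55.
= (659,090 − 365,756) / 691,600 = 293,334 / 691,600 = 0.424138.

0.4241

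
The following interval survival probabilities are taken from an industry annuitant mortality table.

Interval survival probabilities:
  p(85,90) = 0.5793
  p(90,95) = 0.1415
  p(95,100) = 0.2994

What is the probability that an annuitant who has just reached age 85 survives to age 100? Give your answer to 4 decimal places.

The overall survival probability is 0.5793 × 0.1415 × 0.2994.
= 0.024542.

0.0245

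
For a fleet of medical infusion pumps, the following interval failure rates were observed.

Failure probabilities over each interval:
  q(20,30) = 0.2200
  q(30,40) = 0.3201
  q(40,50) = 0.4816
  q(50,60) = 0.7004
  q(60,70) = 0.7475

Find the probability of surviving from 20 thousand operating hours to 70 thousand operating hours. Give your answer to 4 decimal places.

P(survive 20→70) = (1 − 0.2200) × (1 − 0.3201) × (1 − 0.4816) × (1 − 0.7004) × (1 − 0.7475).
= 0.7800 × 0.6799 × 0.5184 × 0.2996 × 0.2525 = 0.020797.

0.0208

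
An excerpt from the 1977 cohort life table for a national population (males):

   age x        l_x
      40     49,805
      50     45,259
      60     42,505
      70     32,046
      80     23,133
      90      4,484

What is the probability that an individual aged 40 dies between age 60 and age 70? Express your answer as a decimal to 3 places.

We want 20|10q40 = (l_60 − l_70)/l_40.
This is the probability of reaching 60 but not 70, conditional on being alive at 40: (l_60 − l_70) / l_40.
= (42,505 − 32,046) / 49,805 = 10,459 / 49,805 = 0.209999.

0.210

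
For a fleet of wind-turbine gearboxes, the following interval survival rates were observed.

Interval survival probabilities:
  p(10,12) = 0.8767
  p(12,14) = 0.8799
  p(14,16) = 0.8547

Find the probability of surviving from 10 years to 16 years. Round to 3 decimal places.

0.659

Chaining the interval survival probabilities: 0.8767 × 0.8799 × 0.8547.
= 0.659323.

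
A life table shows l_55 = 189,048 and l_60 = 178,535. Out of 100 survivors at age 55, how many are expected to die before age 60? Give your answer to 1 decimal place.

The relevant probability is 1 − 178,535/189,048 = 0.055610.
Expected number = 100 × 0.055610 = 5.6.

5.6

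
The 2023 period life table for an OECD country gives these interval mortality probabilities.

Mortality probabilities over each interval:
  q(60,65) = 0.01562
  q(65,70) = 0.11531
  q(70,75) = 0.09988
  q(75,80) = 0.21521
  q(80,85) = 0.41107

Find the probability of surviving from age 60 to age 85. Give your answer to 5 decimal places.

P(survive 60→85) = (1 − 0.01562) × (1 − 0.11531) × (1 − 0.09988) × (1 − 0.21521) × (1 − 0.41107).
= 0.98438 × 0.88469 × 0.90012 × 0.78479 × 0.58893 = 0.362303.

0.36230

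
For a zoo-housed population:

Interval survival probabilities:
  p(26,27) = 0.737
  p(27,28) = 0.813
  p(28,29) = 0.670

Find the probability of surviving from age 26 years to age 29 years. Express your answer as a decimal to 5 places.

0.40145

The overall survival probability is 0.737 × 0.813 × 0.670.
= 0.401451.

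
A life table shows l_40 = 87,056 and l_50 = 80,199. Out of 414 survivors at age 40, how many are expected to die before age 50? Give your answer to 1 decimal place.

32.6

The relevant probability is 1 − 80,199/87,056 = 0.078765.
Expected number = 414 × 0.078765 = 32.6.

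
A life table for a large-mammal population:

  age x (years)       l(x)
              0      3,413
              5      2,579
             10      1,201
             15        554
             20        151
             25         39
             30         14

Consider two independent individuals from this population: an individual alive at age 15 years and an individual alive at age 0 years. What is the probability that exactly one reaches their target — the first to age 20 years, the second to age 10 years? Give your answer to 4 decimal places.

p₁ = l(20)/l(15) = 151/554 = 0.272563; p₂ = l(10)/l(0) = 1,201/3,413 = 0.351890.
P(exactly one) = p₁(1−p₂) + (1−p₁)p₂ = 0.176651 + 0.255978 = 0.432629.

0.4326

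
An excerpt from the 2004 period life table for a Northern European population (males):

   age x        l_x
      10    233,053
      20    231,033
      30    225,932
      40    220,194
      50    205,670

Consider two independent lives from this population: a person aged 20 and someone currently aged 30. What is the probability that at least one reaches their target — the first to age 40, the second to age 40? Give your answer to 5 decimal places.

0.99881

p₁ = l_40/l_20 = 220,194/231,033 = 0.953085; p₂ = l_40/l_30 = 220,194/225,932 = 0.974603.
P(at least one) = 1 − (1−p₁)(1−p₂) = 1 − 0.046915 × 0.025397 = 0.998808.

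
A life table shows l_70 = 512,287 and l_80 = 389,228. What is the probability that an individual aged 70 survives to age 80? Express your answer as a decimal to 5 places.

0.75979

We want 10p70 = l_80/l_70.
The conditional survival probability is l_80/l_70 = 389,228/512,287 = 0.759785.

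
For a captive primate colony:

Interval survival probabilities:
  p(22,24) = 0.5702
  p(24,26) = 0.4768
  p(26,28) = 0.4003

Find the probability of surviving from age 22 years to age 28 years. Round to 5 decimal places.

The overall survival probability is 0.5702 × 0.4768 × 0.4003.
= 0.108830.

0.10883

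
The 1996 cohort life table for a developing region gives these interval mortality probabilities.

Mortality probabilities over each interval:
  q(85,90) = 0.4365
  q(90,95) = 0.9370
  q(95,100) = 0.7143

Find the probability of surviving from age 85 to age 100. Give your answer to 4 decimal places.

Chaining the interval survival probabilities: (1 − 0.4365) × (1 − 0.9370) × (1 − 0.7143).
= 0.5635 × 0.0630 × 0.2857 = 0.010142.

0.0101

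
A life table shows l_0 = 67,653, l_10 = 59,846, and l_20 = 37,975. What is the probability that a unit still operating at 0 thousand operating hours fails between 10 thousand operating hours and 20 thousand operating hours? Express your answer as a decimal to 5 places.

0.32328

This is the probability of reaching 10 but not 20, conditional on being operational at 0: (l_10 − l_20) / l_0.
= (59,846 − 37,975) / 67,653 = 21,871 / 67,653 = 0.323282.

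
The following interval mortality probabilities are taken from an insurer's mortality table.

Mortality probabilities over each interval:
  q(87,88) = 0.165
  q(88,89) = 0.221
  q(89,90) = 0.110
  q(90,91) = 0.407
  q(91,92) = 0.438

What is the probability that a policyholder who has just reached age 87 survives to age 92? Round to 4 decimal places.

0.1929

Chaining the interval survival probabilities: (1 − 0.165) × (1 − 0.221) × (1 − 0.110) × (1 − 0.407) × (1 − 0.438).
= 0.835 × 0.779 × 0.890 × 0.593 × 0.562 = 0.192932.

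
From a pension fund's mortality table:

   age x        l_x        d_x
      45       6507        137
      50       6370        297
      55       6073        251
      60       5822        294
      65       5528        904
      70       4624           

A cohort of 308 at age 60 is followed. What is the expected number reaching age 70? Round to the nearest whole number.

The relevant probability is 4624/5822 = 0.794229.
Expected number = 308 × 0.794229 = 245.

245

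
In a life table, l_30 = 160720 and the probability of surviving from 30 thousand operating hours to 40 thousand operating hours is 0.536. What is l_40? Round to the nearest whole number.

l_40 = l_30 × p = 160720 × 0.536 = 86146.

86146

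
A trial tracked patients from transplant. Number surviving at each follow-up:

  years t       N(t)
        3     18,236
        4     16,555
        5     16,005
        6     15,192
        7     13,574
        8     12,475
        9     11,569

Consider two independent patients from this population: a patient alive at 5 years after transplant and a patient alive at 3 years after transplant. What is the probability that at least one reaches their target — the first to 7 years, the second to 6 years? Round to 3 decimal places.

p₁ = N(7)/N(5) = 13,574/16,005 = 0.848110; p₂ = N(6)/N(3) = 15,192/18,236 = 0.833077.
P(at least one) = 1 − (1−p₁)(1−p₂) = 1 − 0.151890 × 0.166923 = 0.974646.

0.975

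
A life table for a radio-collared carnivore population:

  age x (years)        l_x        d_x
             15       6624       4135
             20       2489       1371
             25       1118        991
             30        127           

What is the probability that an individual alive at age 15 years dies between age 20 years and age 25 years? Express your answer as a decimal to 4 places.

0.2070

This is the probability of reaching 20 but not 25, conditional on being alive at 15: (l_20 − l_25) / l_15.
= (2489 − 1118) / 6624 = 1371 / 6624 = 0.206975.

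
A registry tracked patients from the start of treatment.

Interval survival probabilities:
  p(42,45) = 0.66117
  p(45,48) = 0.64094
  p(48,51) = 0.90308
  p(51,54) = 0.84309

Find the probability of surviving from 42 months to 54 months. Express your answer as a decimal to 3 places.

0.323

Chaining the interval survival probabilities: 0.66117 × 0.64094 × 0.90308 × 0.84309.
= 0.322649.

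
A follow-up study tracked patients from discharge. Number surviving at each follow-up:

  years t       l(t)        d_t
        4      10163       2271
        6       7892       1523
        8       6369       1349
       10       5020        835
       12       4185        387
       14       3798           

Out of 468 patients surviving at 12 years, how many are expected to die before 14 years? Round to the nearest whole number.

The relevant probability is 1 − 3798/4185 = 0.092473.
Expected number = 468 × 0.092473 = 43.

43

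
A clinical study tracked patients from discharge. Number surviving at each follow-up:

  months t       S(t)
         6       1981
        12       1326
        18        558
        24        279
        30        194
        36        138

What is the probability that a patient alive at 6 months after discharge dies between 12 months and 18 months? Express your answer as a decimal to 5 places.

This is the probability of reaching 12 but not 18, conditional on being alive at 6: (S(12) − S(18)) / S(6).
= (1326 − 558) / 1981 = 768 / 1981 = 0.387683.

0.38768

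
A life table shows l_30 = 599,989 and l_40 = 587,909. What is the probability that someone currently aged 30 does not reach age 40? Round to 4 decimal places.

0.0201

P(die before 40 | alive at 30) = 1 − l_40/l_30 = 1 − 587,909/599,989 = (12,080)/599,989 = 0.020134.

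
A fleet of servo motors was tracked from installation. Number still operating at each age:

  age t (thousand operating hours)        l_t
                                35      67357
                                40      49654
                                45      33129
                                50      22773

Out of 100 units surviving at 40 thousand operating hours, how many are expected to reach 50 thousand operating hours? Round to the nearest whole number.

The relevant probability is 22773/49654 = 0.458634.
Expected number = 100 × 0.458634 = 46.

46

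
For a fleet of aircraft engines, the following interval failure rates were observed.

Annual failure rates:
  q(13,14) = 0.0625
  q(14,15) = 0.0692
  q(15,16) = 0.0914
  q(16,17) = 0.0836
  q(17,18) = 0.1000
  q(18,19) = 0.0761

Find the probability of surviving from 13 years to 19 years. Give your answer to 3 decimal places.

0.604

Survival from 13 to 19 is the product of surviving each interval: (1 − 0.0625) × (1 − 0.0692) × (1 − 0.0914) × (1 − 0.0836) × (1 − 0.1000) × (1 − 0.0761).
= 0.9375 × 0.9308 × 0.9086 × 0.9164 × 0.9000 × 0.9239 = 0.604161.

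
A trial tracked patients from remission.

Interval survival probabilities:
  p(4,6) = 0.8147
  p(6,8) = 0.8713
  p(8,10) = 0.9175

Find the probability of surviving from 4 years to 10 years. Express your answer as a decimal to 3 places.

Survival from 4 to 10 is the product of surviving each interval: 0.8147 × 0.8713 × 0.9175.
= 0.651286.

0.651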